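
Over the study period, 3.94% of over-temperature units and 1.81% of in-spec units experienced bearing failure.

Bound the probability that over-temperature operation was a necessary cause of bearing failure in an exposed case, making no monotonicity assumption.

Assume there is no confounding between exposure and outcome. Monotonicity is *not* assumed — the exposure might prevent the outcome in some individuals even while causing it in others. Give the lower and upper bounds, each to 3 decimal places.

0.541 ≤ PN ≤ 1.000

p₁ = 0.0394, p₀ = 0.0181.
Under exogeneity alone the bounds on PN are max{0,(p₁−p₀)/p₁} ≤ PN ≤ min{1,(1−p₀)/p₁}.
  lower = (p₁ − p₀)/p₁ = 0.0213 / 0.0394 ≈ 0.5406
  upper = min{1, (1 − p₀)/p₁} = 0.9819 / 0.0394 ≈ 24.9213 → capped at 1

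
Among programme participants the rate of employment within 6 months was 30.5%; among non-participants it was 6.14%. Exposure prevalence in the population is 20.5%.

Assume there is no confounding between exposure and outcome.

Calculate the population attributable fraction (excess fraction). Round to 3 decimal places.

PAF ≈ 0.449

p₁ = 0.305, p₀ = 0.0614.
Overall risk P(Y=1) = π·p₁ + (1−π)·p₀ = 0.205×0.305 + 0.795×0.0614 = 0.11134.
Under exogeneity, PAF = [P(Y=1) − p₀] / P(Y=1).
PAF = (0.11134 − 0.0614) / 0.11134 ≈ 0.4485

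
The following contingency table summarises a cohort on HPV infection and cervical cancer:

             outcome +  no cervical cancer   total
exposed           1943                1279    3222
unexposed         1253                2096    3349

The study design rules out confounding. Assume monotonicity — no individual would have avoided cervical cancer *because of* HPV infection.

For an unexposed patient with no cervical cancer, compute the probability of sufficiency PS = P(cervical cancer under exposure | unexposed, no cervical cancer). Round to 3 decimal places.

PS ≈ 0.366

p₁ = P(outcome | exposed) = 1943/3222 = 0.60304
p₀ = P(outcome | unexposed) = 1253/3349 = 0.37414
Under exogeneity and monotonicity, PS = (p₁ − p₀)/(1 − p₀).
PS = (0.60304 − 0.37414) / 0.62586 ≈ 0.3657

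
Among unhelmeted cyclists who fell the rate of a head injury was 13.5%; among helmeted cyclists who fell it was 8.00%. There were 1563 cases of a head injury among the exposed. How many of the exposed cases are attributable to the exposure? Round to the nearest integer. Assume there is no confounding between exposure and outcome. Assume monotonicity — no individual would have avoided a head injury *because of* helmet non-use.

about 637 cases

p₁ = 0.135, p₀ = 0.08.
PN = (p₁ − p₀)/p₁ = (0.135 − 0.08) / 0.135 ≈ 0.40741.
Attributable cases ≈ PN × (exposed cases) = 0.40741 × 1563 ≈ 636.78.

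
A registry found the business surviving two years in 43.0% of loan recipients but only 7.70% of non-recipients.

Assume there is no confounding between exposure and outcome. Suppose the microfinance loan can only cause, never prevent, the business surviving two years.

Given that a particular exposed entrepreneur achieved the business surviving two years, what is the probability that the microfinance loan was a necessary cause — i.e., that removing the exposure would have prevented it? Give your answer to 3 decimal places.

p₁ = 0.43, p₀ = 0.077.
Under exogeneity and monotonicity, PN = (p₁ − p₀) / p₁.
PN = (0.43 − 0.077) / 0.43 = 0.353 / 0.43 ≈ 0.8209

PN ≈ 0.821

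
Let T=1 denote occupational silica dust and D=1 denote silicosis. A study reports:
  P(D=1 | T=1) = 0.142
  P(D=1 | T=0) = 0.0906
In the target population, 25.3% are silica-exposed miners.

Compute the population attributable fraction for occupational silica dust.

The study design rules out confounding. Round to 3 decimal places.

PAF ≈ 0.126

Let p₁ = 0.142, p₀ = 0.0906.
Overall risk P(Y=1) = π·p₁ + (1−π)·p₀ = 0.253×0.142 + 0.747×0.0906 = 0.1036.
Under exogeneity, PAF = [P(Y=1) − p₀] / P(Y=1).
PAF = (0.1036 − 0.0906) / 0.1036 ≈ 0.1255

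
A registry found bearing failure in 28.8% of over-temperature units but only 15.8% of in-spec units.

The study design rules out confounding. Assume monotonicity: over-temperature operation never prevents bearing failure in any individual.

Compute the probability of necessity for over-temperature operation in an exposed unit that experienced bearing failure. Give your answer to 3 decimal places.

p₁ = 0.288, p₀ = 0.158.
Under exogeneity and monotonicity, PN = (p₁ − p₀) / p₁.
PN = (0.288 − 0.158) / 0.288 = 0.13 / 0.288 ≈ 0.4514

PN ≈ 0.451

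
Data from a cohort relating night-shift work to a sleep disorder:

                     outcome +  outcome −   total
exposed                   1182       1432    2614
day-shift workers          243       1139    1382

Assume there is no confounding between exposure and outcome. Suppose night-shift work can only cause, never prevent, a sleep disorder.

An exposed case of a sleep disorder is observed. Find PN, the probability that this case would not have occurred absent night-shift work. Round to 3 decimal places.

p₁ = P(outcome | exposed) = 1182/2614 = 0.45218
p₀ = P(outcome | unexposed) = 243/1382 = 0.17583
Under exogeneity and monotonicity, PN = (p₁ − p₀)/p₁.
PN = (0.45218 − 0.17583) / 0.45218 ≈ 0.6111

PN ≈ 0.611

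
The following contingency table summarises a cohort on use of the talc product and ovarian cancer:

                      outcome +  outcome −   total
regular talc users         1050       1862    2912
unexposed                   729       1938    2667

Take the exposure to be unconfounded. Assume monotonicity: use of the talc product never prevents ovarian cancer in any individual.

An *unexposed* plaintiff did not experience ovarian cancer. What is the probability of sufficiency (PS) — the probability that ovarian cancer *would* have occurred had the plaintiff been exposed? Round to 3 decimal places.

p₁ = P(outcome | exposed) = 1050/2912 = 0.36058
p₀ = P(outcome | unexposed) = 729/2667 = 0.27334
Under exogeneity and monotonicity, PS = (p₁ − p₀)/(1 − p₀).
PS = (0.36058 − 0.27334) / 0.72666 ≈ 0.1201

PS ≈ 0.120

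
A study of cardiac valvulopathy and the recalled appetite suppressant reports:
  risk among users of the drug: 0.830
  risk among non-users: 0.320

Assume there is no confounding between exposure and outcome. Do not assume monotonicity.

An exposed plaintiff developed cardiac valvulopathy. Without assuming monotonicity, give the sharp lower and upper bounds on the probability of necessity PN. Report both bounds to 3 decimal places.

Let p₁ = 0.83, p₀ = 0.32.
Under exogeneity alone the bounds on PN are max{0,(p₁−p₀)/p₁} ≤ PN ≤ min{1,(1−p₀)/p₁}.
  lower = (p₁ − p₀)/p₁ = 0.51 / 0.83 ≈ 0.6145
  upper = min{1, (1 − p₀)/p₁} = 0.68 / 0.83 ≈ 0.8193

0.614 ≤ PN ≤ 0.819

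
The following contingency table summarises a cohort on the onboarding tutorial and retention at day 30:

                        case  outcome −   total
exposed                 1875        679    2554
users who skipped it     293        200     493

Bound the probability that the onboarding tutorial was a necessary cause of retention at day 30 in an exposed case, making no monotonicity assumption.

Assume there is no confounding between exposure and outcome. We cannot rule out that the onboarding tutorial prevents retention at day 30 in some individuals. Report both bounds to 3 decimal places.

0.190 ≤ PN ≤ 0.553

p₁ = P(outcome | exposed) = 1875/2554 = 0.73414
p₀ = P(outcome | unexposed) = 293/493 = 0.59432
Under exogeneity alone the bounds on PN are max{0,(p₁−p₀)/p₁} ≤ PN ≤ min{1,(1−p₀)/p₁}.
  lower = (p₁ − p₀)/p₁ = 0.13982 / 0.73414 ≈ 0.1905
  upper = min{1, (1 − p₀)/p₁} = 0.40568 / 0.73414 ≈ 0.5526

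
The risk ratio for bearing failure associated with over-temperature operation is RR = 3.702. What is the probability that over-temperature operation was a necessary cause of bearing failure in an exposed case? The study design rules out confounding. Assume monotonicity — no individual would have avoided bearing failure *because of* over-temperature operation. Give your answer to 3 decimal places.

Under exogeneity and monotonicity, PN = (RR − 1) / RR = 1 − 1/RR.
PN = (3.702 − 1) / 3.702 = 2.702 / 3.702 ≈ 0.7299

PN ≈ 0.730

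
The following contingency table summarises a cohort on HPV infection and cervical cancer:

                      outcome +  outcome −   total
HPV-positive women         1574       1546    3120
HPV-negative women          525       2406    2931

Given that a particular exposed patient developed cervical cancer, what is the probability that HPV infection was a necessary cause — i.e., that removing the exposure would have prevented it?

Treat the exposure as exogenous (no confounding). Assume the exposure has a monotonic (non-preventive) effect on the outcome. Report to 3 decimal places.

PN ≈ 0.645

p₁ = P(outcome | exposed) = 1574/3120 = 0.50449
p₀ = P(outcome | unexposed) = 525/2931 = 0.17912
Under exogeneity and monotonicity, PN = (p₁ − p₀)/p₁.
PN = (0.50449 − 0.17912) / 0.50449 ≈ 0.6449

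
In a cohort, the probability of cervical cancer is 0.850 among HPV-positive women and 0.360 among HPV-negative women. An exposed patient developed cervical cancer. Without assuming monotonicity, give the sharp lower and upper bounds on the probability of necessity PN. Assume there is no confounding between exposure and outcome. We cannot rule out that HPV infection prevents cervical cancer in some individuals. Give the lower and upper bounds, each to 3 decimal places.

Let p₁ = 0.85, p₀ = 0.36.
Under exogeneity alone the bounds on PN are max{0,(p₁−p₀)/p₁} ≤ PN ≤ min{1,(1−p₀)/p₁}.
  lower = (p₁ − p₀)/p₁ = 0.49 / 0.85 ≈ 0.5765
  upper = min{1, (1 − p₀)/p₁} = 0.64 / 0.85 ≈ 0.7529

0.576 ≤ PN ≤ 0.753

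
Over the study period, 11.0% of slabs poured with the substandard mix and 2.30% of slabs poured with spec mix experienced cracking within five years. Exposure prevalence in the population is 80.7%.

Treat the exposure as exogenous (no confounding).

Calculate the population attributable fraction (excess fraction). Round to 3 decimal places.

p₁ = 0.11, p₀ = 0.023.
Overall risk P(Y=1) = π·p₁ + (1−π)·p₀ = 0.807×0.11 + 0.193×0.023 = 0.093209.
Under exogeneity, PAF = [P(Y=1) − p₀] / P(Y=1).
PAF = (0.093209 − 0.023) / 0.093209 ≈ 0.7532

PAF ≈ 0.753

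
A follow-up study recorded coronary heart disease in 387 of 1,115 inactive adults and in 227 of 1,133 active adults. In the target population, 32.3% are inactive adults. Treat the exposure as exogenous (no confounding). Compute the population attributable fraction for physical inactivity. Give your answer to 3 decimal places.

p₁ = P(outcome | exposed) = 387/1115 = 0.34709
p₀ = P(outcome | unexposed) = 227/1133 = 0.20035
Overall risk P(Y=1) = π·p₁ + (1−π)·p₀ = 0.323×0.34709 + 0.677×0.20035 = 0.24775.
Under exogeneity, PAF = [P(Y=1) − p₀] / P(Y=1).
PAF = (0.24775 − 0.20035) / 0.24775 ≈ 0.1913

PAF ≈ 0.191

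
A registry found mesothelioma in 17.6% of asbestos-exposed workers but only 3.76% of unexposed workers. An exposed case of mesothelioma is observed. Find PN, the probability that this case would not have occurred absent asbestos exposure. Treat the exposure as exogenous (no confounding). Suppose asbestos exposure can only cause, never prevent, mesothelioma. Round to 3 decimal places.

PN ≈ 0.786

p₁ = 0.176, p₀ = 0.0376.
Under exogeneity and monotonicity, PN = (p₁ − p₀) / p₁.
PN = (0.176 − 0.0376) / 0.176 = 0.1384 / 0.176 ≈ 0.7864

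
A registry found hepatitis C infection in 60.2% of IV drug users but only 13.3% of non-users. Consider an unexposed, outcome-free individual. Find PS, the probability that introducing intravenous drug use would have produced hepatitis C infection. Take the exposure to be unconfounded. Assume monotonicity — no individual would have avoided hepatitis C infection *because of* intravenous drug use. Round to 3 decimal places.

p₁ = 0.602, p₀ = 0.133.
Under exogeneity and monotonicity, PS = (p₁ − p₀) / (1 − p₀).
PS = (0.602 − 0.133) / (1 − 0.133) = 0.469 / 0.867 ≈ 0.5409

PS ≈ 0.541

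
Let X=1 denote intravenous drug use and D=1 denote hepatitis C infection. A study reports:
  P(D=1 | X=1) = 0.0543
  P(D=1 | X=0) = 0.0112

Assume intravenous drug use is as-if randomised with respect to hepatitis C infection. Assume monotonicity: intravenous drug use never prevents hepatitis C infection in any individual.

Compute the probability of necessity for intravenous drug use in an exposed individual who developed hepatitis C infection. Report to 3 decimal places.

Let p₁ = 0.0543, p₀ = 0.0112.
Under exogeneity and monotonicity, PN = (p₁ − p₀) / p₁.
PN = (0.0543 − 0.0112) / 0.0543 = 0.0431 / 0.0543 ≈ 0.7937

PN ≈ 0.794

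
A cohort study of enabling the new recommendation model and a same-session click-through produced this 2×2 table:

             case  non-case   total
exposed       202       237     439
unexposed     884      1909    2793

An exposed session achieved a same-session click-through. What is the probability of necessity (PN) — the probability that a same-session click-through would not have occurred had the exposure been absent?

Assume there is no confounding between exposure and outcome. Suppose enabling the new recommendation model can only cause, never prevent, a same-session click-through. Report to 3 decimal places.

p₁ = P(outcome | exposed) = 202/439 = 0.46014
p₀ = P(outcome | unexposed) = 884/2793 = 0.31651
Under exogeneity and monotonicity, PN = (p₁ − p₀) / p₁.
PN = (0.46014 − 0.31651) / 0.46014 = 0.14363 / 0.46014 ≈ 0.3121

PN ≈ 0.312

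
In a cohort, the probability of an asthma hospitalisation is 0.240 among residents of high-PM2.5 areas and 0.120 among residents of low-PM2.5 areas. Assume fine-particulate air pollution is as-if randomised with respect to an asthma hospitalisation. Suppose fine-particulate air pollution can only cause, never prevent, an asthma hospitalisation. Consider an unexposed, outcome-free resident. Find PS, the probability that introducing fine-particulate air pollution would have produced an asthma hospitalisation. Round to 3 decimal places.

PS ≈ 0.136

Let p₁ = 0.24, p₀ = 0.12.
Under exogeneity and monotonicity, PS = (p₁ − p₀) / (1 − p₀).
PS = (0.24 − 0.12) / (1 − 0.12) = 0.12 / 0.88 ≈ 0.1364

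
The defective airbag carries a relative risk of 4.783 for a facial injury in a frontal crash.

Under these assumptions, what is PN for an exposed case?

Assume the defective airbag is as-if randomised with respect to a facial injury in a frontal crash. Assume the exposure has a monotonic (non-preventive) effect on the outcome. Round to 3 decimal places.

Under exogeneity and monotonicity, PN = (RR − 1) / RR = 1 − 1/RR.
PN = (4.783 − 1) / 4.783 = 3.783 / 4.783 ≈ 0.7909

PN ≈ 0.791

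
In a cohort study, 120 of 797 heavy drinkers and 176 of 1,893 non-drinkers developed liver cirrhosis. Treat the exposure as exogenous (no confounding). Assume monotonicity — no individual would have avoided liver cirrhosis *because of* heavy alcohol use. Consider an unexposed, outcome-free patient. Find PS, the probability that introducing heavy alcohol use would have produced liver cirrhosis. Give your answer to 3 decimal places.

p₁ = P(outcome | exposed) = 120/797 = 0.15056
p₀ = P(outcome | unexposed) = 176/1893 = 0.092974
Under exogeneity and monotonicity, PS = (p₁ − p₀) / (1 − p₀).
PS = (0.15056 − 0.092974) / (1 − 0.092974) = 0.057591 / 0.90703 ≈ 0.0635

PS ≈ 0.063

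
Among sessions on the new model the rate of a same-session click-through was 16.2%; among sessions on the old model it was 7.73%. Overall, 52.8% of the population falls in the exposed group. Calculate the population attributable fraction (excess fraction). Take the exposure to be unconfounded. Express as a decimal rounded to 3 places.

PAF ≈ 0.367

p₁ = 0.162, p₀ = 0.0773.
Overall risk P(Y=1) = π·p₁ + (1−π)·p₀ = 0.528×0.162 + 0.472×0.0773 = 0.12202.
Under exogeneity, PAF = [P(Y=1) − p₀] / P(Y=1).
PAF = (0.12202 − 0.0773) / 0.12202 ≈ 0.3665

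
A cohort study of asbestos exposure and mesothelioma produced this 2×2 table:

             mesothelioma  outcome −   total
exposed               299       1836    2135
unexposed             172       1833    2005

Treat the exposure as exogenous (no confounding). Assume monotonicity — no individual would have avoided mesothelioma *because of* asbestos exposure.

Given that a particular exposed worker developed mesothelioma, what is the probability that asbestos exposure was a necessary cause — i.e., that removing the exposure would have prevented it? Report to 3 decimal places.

p₁ = P(outcome | exposed) = 299/2135 = 0.14005
p₀ = P(outcome | unexposed) = 172/2005 = 0.085786
Under exogeneity and monotonicity, PN = (p₁ − p₀) / p₁.
PN = (0.14005 − 0.085786) / 0.14005 = 0.054261 / 0.14005 ≈ 0.3875

PN ≈ 0.387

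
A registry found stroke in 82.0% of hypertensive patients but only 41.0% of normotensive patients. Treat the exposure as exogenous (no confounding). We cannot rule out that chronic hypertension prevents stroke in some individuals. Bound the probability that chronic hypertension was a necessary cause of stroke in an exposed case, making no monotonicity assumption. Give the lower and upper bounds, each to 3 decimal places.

p₁ = 0.82, p₀ = 0.41.
Under exogeneity alone the bounds on PN are max{0,(p₁−p₀)/p₁} ≤ PN ≤ min{1,(1−p₀)/p₁}.
  lower = (p₁ − p₀)/p₁ = 0.41 / 0.82 ≈ 0.5000
  upper = min{1, (1 − p₀)/p₁} = 0.59 / 0.82 ≈ 0.7195

0.500 ≤ PN ≤ 0.720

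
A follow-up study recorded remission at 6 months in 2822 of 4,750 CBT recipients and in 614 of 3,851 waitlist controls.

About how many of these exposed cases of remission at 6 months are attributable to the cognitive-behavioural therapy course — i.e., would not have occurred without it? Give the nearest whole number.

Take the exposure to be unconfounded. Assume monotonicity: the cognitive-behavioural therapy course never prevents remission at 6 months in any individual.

p₁ = P(outcome | exposed) = 2822/4750 = 0.59411
p₀ = P(outcome | unexposed) = 614/3851 = 0.15944
PN = (p₁ − p₀)/p₁ = (0.59411 − 0.15944) / 0.59411 ≈ 0.73163.
Attributable cases ≈ PN × (exposed cases) = 0.73163 × 2822 ≈ 2064.66.

about 2065 cases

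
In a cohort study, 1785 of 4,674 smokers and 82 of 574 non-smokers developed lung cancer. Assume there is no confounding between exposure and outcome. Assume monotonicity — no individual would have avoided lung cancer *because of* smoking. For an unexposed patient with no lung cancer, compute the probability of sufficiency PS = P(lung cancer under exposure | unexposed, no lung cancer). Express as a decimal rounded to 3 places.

PS ≈ 0.279

p₁ = P(outcome | exposed) = 1785/4674 = 0.3819
p₀ = P(outcome | unexposed) = 82/574 = 0.14286
Under exogeneity and monotonicity, PS = (p₁ − p₀) / (1 − p₀).
PS = (0.3819 − 0.14286) / (1 − 0.14286) = 0.23904 / 0.85714 ≈ 0.2789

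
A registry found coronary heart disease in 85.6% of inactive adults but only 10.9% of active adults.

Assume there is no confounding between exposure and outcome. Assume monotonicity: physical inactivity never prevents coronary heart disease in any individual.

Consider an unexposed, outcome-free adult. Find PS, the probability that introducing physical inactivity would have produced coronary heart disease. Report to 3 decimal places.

p₁ = 0.856, p₀ = 0.109.
Under exogeneity and monotonicity, PS = (p₁ − p₀) / (1 − p₀).
PS = (0.856 − 0.109) / (1 − 0.109) = 0.747 / 0.891 ≈ 0.8384

PS ≈ 0.838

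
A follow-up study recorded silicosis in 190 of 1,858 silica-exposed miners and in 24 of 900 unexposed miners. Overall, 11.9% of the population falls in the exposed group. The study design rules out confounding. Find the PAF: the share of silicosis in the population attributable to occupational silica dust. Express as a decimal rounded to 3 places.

p₁ = P(outcome | exposed) = 190/1858 = 0.10226
p₀ = P(outcome | unexposed) = 24/900 = 0.026667
Overall risk P(Y=1) = π·p₁ + (1−π)·p₀ = 0.119×0.10226 + 0.881×0.026667 = 0.035662.
Under exogeneity, PAF = [P(Y=1) − p₀] / P(Y=1).
PAF = (0.035662 − 0.026667) / 0.035662 ≈ 0.2522

PAF ≈ 0.252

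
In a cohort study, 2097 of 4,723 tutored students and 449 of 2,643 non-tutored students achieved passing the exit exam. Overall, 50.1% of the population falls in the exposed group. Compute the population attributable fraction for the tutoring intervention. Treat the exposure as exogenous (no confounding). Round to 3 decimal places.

p₁ = P(outcome | exposed) = 2097/4723 = 0.444
p₀ = P(outcome | unexposed) = 449/2643 = 0.16988
Overall risk P(Y=1) = π·p₁ + (1−π)·p₀ = 0.501×0.444 + 0.499×0.16988 = 0.30721.
Under exogeneity, PAF = [P(Y=1) − p₀] / P(Y=1).
PAF = (0.30721 − 0.16988) / 0.30721 ≈ 0.4470

PAF ≈ 0.447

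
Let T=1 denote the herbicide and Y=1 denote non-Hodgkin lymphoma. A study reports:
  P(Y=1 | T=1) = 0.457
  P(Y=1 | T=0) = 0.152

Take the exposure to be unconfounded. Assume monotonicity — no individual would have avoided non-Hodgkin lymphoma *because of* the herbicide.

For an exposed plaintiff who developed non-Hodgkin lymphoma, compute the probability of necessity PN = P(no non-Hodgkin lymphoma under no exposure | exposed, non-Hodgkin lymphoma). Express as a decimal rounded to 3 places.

PN ≈ 0.667

Let p₁ = 0.457, p₀ = 0.152.
Under exogeneity and monotonicity, PN = (p₁ − p₀) / p₁.
PN = (0.457 − 0.152) / 0.457 = 0.305 / 0.457 ≈ 0.6674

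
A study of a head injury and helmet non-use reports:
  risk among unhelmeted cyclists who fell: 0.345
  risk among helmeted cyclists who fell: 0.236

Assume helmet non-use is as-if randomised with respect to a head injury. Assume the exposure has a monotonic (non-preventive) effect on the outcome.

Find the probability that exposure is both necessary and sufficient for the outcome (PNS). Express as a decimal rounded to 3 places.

Let p₁ = 0.345, p₀ = 0.236.
Under exogeneity and monotonicity, PNS = p₁ − p₀.
PNS = 0.345 − 0.236 = 0.109

PNS ≈ 0.109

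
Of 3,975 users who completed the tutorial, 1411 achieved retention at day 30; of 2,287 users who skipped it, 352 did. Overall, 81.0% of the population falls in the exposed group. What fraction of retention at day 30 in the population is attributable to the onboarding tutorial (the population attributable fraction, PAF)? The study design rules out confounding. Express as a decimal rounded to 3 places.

p₁ = P(outcome | exposed) = 1411/3975 = 0.35497
p₀ = P(outcome | unexposed) = 352/2287 = 0.15391
Overall risk P(Y=1) = π·p₁ + (1−π)·p₀ = 0.81×0.35497 + 0.19×0.15391 = 0.31677.
Under exogeneity, PAF = [P(Y=1) − p₀] / P(Y=1).
PAF = (0.31677 − 0.15391) / 0.31677 ≈ 0.5141

PAF ≈ 0.514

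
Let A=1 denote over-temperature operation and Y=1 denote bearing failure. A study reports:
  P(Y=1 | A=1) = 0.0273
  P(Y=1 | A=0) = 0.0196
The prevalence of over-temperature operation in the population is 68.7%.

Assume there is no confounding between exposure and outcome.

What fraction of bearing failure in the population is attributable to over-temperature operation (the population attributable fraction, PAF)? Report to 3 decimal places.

PAF ≈ 0.213

Let p₁ = 0.0273, p₀ = 0.0196.
Overall risk P(Y=1) = π·p₁ + (1−π)·p₀ = 0.687×0.0273 + 0.313×0.0196 = 0.02489.
Under exogeneity, PAF = [P(Y=1) − p₀] / P(Y=1).
PAF = (0.02489 − 0.0196) / 0.02489 ≈ 0.2125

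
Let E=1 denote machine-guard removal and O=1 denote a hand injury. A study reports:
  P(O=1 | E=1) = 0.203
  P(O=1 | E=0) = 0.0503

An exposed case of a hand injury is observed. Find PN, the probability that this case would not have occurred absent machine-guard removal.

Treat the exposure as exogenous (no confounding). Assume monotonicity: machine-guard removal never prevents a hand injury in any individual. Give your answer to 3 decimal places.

PN ≈ 0.752

Let p₁ = 0.203, p₀ = 0.0503.
Under exogeneity and monotonicity, PN = (p₁ − p₀) / p₁.
PN = (0.203 − 0.0503) / 0.203 = 0.1527 / 0.203 ≈ 0.7522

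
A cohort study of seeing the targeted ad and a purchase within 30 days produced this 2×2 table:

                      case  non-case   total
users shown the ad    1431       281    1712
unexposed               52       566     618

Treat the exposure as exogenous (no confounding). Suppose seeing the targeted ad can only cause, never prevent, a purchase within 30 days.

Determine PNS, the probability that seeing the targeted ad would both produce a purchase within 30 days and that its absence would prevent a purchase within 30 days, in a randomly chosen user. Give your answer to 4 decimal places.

p₁ = P(outcome | exposed) = 1431/1712 = 0.83586
p₀ = P(outcome | unexposed) = 52/618 = 0.084142
Under exogeneity and monotonicity, PNS = p₁ − p₀.
PNS = 0.83586 − 0.084142 = 0.75172

PNS ≈ 0.7517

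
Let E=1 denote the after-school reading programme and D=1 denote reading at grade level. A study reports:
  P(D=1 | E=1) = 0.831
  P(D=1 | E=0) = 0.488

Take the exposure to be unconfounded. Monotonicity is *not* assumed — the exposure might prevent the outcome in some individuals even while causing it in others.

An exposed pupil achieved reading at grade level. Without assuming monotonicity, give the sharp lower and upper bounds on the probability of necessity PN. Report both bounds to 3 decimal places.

0.413 ≤ PN ≤ 0.616

Let p₁ = 0.831, p₀ = 0.488.
Under exogeneity alone the bounds on PN are max{0,(p₁−p₀)/p₁} ≤ PN ≤ min{1,(1−p₀)/p₁}.
  lower = (p₁ − p₀)/p₁ = 0.343 / 0.831 ≈ 0.4128
  upper = min{1, (1 − p₀)/p₁} = 0.512 / 0.831 ≈ 0.6161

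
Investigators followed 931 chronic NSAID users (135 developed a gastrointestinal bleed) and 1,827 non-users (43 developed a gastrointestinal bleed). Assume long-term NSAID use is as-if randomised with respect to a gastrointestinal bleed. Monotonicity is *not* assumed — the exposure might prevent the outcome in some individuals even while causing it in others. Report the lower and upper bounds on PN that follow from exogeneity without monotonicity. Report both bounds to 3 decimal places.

0.838 ≤ PN ≤ 1.000

p₁ = P(outcome | exposed) = 135/931 = 0.14501
p₀ = P(outcome | unexposed) = 43/1827 = 0.023536
Under exogeneity alone the bounds on PN are max{0,(p₁−p₀)/p₁} ≤ PN ≤ min{1,(1−p₀)/p₁}.
  lower = (p₁ − p₀)/p₁ = 0.12147 / 0.14501 ≈ 0.8377
  upper = min{1, (1 − p₀)/p₁} = 0.97646 / 0.14501 ≈ 6.7340 → capped at 1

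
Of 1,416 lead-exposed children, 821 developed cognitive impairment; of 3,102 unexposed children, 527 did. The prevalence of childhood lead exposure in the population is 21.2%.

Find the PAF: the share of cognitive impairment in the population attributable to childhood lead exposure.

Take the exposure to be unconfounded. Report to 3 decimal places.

PAF ≈ 0.338

p₁ = P(outcome | exposed) = 821/1416 = 0.5798
p₀ = P(outcome | unexposed) = 527/3102 = 0.16989
Overall risk P(Y=1) = π·p₁ + (1−π)·p₀ = 0.212×0.5798 + 0.788×0.16989 = 0.25679.
Under exogeneity, PAF = [P(Y=1) − p₀] / P(Y=1).
PAF = (0.25679 − 0.16989) / 0.25679 ≈ 0.3384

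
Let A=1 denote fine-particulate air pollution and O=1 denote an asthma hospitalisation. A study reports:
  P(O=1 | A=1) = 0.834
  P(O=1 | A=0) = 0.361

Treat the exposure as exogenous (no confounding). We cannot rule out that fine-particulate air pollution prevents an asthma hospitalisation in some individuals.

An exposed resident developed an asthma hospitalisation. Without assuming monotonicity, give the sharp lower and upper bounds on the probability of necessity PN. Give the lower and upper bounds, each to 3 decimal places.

0.567 ≤ PN ≤ 0.766

Let p₁ = 0.834, p₀ = 0.361.
Under exogeneity alone the bounds on PN are max{0,(p₁−p₀)/p₁} ≤ PN ≤ min{1,(1−p₀)/p₁}.
  lower = (p₁ − p₀)/p₁ = 0.473 / 0.834 ≈ 0.5671
  upper = min{1, (1 − p₀)/p₁} = 0.639 / 0.834 ≈ 0.7662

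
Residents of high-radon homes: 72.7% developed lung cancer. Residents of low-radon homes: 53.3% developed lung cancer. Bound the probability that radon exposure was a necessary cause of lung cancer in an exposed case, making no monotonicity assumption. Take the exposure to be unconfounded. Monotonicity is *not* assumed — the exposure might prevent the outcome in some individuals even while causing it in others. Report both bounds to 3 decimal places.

p₁ = 0.727, p₀ = 0.533.
Under exogeneity alone the bounds on PN are max{0,(p₁−p₀)/p₁} ≤ PN ≤ min{1,(1−p₀)/p₁}.
  lower = (p₁ − p₀)/p₁ = 0.194 / 0.727 ≈ 0.2669
  upper = min{1, (1 − p₀)/p₁} = 0.467 / 0.727 ≈ 0.6424

0.267 ≤ PN ≤ 0.642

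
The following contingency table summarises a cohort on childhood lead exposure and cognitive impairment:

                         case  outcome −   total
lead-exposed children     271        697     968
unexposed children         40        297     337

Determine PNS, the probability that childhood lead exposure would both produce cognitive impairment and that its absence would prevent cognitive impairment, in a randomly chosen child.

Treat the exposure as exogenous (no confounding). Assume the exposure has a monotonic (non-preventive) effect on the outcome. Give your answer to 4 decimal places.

p₁ = P(outcome | exposed) = 271/968 = 0.27996
p₀ = P(outcome | unexposed) = 40/337 = 0.11869
Under exogeneity and monotonicity, PNS = p₁ − p₀.
PNS = 0.27996 − 0.11869 = 0.16126

PNS ≈ 0.1613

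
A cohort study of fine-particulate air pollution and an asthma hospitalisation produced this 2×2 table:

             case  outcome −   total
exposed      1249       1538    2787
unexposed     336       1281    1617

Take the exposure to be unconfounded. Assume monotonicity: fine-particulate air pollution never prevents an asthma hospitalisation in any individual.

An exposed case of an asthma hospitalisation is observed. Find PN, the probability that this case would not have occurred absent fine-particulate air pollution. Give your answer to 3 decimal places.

PN ≈ 0.536

p₁ = P(outcome | exposed) = 1249/2787 = 0.44815
p₀ = P(outcome | unexposed) = 336/1617 = 0.20779
Under exogeneity and monotonicity, PN = (p₁ − p₀) / p₁.
PN = (0.44815 − 0.20779) / 0.44815 = 0.24036 / 0.44815 ≈ 0.5363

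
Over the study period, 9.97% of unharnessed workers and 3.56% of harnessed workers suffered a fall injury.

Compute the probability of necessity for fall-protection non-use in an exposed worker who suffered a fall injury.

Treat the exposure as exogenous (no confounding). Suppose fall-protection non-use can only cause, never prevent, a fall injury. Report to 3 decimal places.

p₁ = 0.0997, p₀ = 0.0356.
Under exogeneity and monotonicity, PN = (p₁ − p₀) / p₁.
PN = (0.0997 − 0.0356) / 0.0997 = 0.0641 / 0.0997 ≈ 0.6429

PN ≈ 0.643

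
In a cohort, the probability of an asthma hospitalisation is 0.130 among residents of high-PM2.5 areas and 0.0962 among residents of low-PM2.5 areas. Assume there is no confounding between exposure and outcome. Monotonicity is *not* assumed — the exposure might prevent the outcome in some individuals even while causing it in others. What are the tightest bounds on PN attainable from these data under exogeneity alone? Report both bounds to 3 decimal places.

0.260 ≤ PN ≤ 1.000

Let p₁ = 0.13, p₀ = 0.0962.
Under exogeneity alone the bounds on PN are max{0,(p₁−p₀)/p₁} ≤ PN ≤ min{1,(1−p₀)/p₁}.
  lower = (p₁ − p₀)/p₁ = 0.0338 / 0.13 ≈ 0.2600
  upper = min{1, (1 − p₀)/p₁} = 0.9038 / 0.13 ≈ 6.9523 → capped at 1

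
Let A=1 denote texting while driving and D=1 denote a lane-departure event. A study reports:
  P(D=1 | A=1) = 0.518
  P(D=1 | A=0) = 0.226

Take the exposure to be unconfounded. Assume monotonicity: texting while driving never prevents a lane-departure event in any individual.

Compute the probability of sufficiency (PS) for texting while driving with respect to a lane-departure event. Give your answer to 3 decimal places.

Let p₁ = 0.518, p₀ = 0.226.
Under exogeneity and monotonicity, PS = (p₁ − p₀) / (1 − p₀).
PS = (0.518 − 0.226) / (1 − 0.226) = 0.292 / 0.774 ≈ 0.3773

PS ≈ 0.377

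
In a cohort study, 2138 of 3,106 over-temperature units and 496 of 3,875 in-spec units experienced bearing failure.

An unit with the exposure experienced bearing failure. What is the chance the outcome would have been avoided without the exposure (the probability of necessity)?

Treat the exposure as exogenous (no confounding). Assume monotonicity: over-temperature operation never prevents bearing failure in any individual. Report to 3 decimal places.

p₁ = P(outcome | exposed) = 2138/3106 = 0.68835
p₀ = P(outcome | unexposed) = 496/3875 = 0.128
Under exogeneity and monotonicity, PN = (p₁ − p₀) / p₁.
PN = (0.68835 − 0.128) / 0.68835 = 0.56035 / 0.68835 ≈ 0.8140

PN ≈ 0.814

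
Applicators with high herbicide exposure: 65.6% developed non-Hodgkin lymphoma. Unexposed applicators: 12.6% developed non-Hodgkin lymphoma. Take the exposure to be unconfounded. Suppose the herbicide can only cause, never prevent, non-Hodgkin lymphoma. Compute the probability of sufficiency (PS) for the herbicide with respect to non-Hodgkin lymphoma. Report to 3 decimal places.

p₁ = 0.656, p₀ = 0.126.
Under exogeneity and monotonicity, PS = (p₁ − p₀) / (1 − p₀).
PS = (0.656 − 0.126) / (1 − 0.126) = 0.53 / 0.874 ≈ 0.6064

PS ≈ 0.606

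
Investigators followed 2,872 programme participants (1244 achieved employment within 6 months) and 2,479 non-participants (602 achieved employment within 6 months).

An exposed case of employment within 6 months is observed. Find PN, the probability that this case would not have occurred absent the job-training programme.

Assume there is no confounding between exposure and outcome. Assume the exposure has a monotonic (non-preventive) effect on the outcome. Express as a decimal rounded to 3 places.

PN ≈ 0.439

p₁ = P(outcome | exposed) = 1244/2872 = 0.43315
p₀ = P(outcome | unexposed) = 602/2479 = 0.24284
Under exogeneity and monotonicity, PN = (p₁ − p₀) / p₁.
PN = (0.43315 − 0.24284) / 0.43315 = 0.19031 / 0.43315 ≈ 0.4394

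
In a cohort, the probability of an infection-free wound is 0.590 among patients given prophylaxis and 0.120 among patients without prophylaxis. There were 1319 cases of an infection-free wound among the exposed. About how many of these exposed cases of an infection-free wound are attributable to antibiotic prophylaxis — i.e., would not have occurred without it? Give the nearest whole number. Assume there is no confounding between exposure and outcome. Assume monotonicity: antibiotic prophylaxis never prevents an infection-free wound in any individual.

Let p₁ = 0.59, p₀ = 0.12.
PN = (p₁ − p₀)/p₁ = (0.59 − 0.12) / 0.59 ≈ 0.79661.
Attributable cases ≈ PN × (exposed cases) = 0.79661 × 1319 ≈ 1050.73.

about 1051 cases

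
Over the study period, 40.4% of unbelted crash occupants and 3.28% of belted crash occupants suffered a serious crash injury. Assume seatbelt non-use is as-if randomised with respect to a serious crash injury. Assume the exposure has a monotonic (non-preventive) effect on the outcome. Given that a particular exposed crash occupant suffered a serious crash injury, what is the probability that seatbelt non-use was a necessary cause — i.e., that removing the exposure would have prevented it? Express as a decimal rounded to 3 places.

p₁ = 0.404, p₀ = 0.0328.
Under exogeneity and monotonicity, PN = (p₁ − p₀) / p₁.
PN = (0.404 − 0.0328) / 0.404 = 0.3712 / 0.404 ≈ 0.9188

PN ≈ 0.919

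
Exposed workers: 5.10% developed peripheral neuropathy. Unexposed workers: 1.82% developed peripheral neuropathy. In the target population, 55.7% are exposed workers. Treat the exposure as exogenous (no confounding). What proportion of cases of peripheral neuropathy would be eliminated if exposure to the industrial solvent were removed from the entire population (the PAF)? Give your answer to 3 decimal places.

PAF ≈ 0.501

p₁ = 0.051, p₀ = 0.0182.
Overall risk P(Y=1) = π·p₁ + (1−π)·p₀ = 0.557×0.051 + 0.443×0.0182 = 0.03647.
Under exogeneity, PAF = [P(Y=1) − p₀] / P(Y=1).
PAF = (0.03647 − 0.0182) / 0.03647 ≈ 0.5010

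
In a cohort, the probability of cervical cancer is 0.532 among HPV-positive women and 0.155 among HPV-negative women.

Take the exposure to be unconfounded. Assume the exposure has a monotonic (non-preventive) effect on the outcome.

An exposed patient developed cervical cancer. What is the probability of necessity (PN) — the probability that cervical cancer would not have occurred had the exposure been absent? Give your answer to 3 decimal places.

Let p₁ = 0.532, p₀ = 0.155.
Under exogeneity and monotonicity, PN = (p₁ − p₀) / p₁.
PN = (0.532 − 0.155) / 0.532 = 0.377 / 0.532 ≈ 0.7086

PN ≈ 0.709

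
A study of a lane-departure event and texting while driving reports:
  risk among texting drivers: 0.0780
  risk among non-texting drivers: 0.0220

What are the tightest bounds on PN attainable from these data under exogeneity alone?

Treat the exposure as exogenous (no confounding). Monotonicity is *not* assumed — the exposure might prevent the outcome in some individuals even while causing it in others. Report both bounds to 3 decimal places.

0.718 ≤ PN ≤ 1.000

Let p₁ = 0.078, p₀ = 0.022.
Under exogeneity alone the bounds on PN are max{0,(p₁−p₀)/p₁} ≤ PN ≤ min{1,(1−p₀)/p₁}.
  lower = (p₁ − p₀)/p₁ = 0.056 / 0.078 ≈ 0.7179
  upper = min{1, (1 − p₀)/p₁} = 0.978 / 0.078 ≈ 12.5385 → capped at 1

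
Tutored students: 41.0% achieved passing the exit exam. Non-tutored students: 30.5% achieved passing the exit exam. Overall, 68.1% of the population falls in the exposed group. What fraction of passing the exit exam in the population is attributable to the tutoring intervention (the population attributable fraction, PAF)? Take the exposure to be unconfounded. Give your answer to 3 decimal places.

PAF ≈ 0.190

p₁ = 0.41, p₀ = 0.305.
Overall risk P(Y=1) = π·p₁ + (1−π)·p₀ = 0.681×0.41 + 0.319×0.305 = 0.3765.
Under exogeneity, PAF = [P(Y=1) − p₀] / P(Y=1).
PAF = (0.3765 − 0.305) / 0.3765 ≈ 0.1899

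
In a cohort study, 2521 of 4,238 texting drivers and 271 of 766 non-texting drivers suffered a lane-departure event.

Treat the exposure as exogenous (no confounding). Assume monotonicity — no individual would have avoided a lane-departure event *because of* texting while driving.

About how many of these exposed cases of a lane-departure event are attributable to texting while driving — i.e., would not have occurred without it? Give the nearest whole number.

about 1022 cases

p₁ = P(outcome | exposed) = 2521/4238 = 0.59486
p₀ = P(outcome | unexposed) = 271/766 = 0.35379
PN = (p₁ − p₀)/p₁ = (0.59486 − 0.35379) / 0.59486 ≈ 0.40526.
Attributable cases ≈ PN × (exposed cases) = 0.40526 × 2521 ≈ 1021.66.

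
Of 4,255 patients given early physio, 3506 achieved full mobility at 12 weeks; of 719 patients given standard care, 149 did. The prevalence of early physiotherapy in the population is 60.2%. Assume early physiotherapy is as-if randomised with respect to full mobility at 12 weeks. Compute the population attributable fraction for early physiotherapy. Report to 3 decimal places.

p₁ = P(outcome | exposed) = 3506/4255 = 0.82397
p₀ = P(outcome | unexposed) = 149/719 = 0.20723
Overall risk P(Y=1) = π·p₁ + (1−π)·p₀ = 0.602×0.82397 + 0.398×0.20723 = 0.57851.
Under exogeneity, PAF = [P(Y=1) − p₀] / P(Y=1).
PAF = (0.57851 − 0.20723) / 0.57851 ≈ 0.6418

PAF ≈ 0.642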